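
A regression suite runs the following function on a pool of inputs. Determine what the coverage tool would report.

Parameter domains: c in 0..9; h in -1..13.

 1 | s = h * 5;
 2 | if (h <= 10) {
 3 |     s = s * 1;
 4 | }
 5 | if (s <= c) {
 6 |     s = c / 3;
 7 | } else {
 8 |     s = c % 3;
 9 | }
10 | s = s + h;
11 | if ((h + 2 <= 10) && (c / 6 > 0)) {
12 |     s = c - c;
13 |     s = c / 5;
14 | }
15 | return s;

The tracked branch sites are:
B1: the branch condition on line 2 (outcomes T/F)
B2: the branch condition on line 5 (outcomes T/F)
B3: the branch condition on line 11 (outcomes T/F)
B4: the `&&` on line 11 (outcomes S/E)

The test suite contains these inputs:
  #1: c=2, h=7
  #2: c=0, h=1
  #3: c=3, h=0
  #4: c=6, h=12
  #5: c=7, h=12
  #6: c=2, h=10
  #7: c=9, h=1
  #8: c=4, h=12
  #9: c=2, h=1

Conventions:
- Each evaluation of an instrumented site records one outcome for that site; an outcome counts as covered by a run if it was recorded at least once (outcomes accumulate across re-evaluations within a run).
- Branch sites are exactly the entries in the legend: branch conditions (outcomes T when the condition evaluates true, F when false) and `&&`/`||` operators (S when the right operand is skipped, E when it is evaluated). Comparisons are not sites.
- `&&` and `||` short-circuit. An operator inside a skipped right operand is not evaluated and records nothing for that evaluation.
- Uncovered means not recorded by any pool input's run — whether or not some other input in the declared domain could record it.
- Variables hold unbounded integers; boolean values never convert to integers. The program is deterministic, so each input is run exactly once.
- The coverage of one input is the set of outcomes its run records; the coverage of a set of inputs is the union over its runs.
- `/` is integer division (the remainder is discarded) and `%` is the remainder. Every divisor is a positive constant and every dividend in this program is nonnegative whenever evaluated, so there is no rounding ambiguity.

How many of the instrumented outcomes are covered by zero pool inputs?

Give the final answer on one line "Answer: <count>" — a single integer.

#1 (c=2, h=7) -> covered: B1=T, B2=F, B3=F, B4=E
#2 (c=0, h=1) -> covered: B1=T, B2=F, B3=F, B4=E
#3 (c=3, h=0) -> covered: B1=T, B2=T, B3=F, B4=E
#4 (c=6, h=12) -> covered: B1=F, B2=F, B3=F, B4=S
#5 (c=7, h=12) -> covered: B1=F, B2=F, B3=F, B4=S
#6 (c=2, h=10) -> covered: B1=T, B2=F, B3=F, B4=S
#7 (c=9, h=1) -> covered: B1=T, B2=T, B3=T, B4=E
#8 (c=4, h=12) -> covered: B1=F, B2=F, B3=F, B4=S
#9 (c=2, h=1) -> covered: B1=T, B2=F, B3=F, B4=E
union over the pool: B1=T, B1=F, B2=T, B2=F, B3=T, B3=F, B4=S, B4=E
uncovered (0 of 8): none

Answer: 0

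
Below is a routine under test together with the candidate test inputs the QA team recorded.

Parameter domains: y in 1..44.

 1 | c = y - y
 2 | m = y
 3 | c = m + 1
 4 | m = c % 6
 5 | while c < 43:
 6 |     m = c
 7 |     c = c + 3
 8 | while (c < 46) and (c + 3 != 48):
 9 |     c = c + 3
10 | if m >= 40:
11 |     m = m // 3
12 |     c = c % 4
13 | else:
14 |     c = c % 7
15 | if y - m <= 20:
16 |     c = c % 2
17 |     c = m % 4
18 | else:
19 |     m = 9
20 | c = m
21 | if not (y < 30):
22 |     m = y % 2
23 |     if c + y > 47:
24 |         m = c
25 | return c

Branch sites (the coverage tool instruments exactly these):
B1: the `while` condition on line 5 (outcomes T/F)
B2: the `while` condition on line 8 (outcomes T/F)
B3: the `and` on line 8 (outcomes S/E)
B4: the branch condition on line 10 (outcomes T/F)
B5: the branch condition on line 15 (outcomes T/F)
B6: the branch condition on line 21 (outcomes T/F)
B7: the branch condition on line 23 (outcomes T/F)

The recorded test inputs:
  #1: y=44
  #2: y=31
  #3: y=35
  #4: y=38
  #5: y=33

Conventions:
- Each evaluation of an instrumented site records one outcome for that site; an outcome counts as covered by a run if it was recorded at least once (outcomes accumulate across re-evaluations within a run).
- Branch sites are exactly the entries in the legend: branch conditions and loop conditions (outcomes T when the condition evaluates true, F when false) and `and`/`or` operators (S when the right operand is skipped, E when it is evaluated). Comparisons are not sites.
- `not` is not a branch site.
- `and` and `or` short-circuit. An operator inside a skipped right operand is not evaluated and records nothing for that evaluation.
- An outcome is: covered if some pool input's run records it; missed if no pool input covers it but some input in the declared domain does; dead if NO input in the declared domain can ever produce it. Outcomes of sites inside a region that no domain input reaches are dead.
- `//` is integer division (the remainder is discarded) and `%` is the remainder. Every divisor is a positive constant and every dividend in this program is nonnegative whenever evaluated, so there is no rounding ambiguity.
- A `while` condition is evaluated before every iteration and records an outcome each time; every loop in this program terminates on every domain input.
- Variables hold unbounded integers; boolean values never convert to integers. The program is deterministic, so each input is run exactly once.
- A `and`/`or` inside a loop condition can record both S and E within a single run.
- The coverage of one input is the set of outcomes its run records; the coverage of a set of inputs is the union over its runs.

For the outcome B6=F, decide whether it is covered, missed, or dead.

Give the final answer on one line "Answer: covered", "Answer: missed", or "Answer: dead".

no pool input records B6=F
but domain input (y=1) does record it -> reachable, so missed

Answer: missed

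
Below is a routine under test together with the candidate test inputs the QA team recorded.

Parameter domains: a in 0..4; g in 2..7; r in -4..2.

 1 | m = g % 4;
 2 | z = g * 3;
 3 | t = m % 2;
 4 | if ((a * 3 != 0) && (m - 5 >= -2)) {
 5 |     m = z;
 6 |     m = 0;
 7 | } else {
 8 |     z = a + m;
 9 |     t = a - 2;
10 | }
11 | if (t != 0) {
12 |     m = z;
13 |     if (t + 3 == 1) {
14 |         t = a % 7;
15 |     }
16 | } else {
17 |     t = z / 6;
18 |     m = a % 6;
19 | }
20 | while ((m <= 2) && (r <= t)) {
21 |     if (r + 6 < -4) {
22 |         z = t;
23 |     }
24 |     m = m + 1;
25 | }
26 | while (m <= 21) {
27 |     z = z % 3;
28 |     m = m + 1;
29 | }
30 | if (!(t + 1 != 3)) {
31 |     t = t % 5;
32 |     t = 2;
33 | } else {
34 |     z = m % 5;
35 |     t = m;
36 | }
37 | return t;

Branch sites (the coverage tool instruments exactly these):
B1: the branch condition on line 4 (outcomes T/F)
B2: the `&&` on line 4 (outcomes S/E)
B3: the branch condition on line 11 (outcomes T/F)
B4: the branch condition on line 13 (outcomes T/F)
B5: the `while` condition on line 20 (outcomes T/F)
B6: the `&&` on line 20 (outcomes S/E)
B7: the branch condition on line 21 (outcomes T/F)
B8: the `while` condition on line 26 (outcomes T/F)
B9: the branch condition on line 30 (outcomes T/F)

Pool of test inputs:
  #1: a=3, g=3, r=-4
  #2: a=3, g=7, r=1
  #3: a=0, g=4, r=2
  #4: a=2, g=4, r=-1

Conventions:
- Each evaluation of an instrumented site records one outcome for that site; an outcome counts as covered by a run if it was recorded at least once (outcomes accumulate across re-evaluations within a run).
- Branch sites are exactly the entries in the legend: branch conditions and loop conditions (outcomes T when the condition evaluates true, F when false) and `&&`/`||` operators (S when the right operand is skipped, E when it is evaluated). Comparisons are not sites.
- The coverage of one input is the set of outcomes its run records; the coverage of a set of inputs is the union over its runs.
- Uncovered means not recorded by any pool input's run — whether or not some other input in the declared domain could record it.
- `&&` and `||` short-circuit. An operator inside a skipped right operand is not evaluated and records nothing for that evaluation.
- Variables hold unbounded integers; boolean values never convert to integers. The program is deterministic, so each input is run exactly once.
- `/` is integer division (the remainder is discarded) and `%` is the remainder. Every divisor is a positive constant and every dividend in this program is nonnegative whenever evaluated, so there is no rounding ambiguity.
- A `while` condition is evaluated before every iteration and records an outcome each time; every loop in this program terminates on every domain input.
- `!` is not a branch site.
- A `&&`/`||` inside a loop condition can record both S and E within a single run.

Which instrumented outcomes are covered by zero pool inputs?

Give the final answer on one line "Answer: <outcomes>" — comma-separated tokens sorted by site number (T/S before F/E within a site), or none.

test 1 (a=3, g=3, r=-4) fires B2->E, B1->T, B3->T, B4->F, B6->S, B5->F, B8->T, B8->T, B8->T, B8->T, B8->T, B8->T, B8->T, B8->T, ...; hits B1=T, B2=E, B3=T, B4=F, B5=F, B6=S, B8=T, B8=F, B9=F
test 2 (a=3, g=7, r=1) fires B2->E, B1->T, B3->T, B4->F, B6->S, B5->F, B8->T, B8->F, B9->F; hits B1=T, B2=E, B3=T, B4=F, B5=F, B6=S, B8=T, B8=F, B9=F
test 3 (a=0, g=4, r=2) fires B2->S, B1->F, B3->T, B4->T, B6->E, B5->F, B8->T, B8->T, B8->T, B8->T, B8->T, B8->T, B8->T, B8->T, ...; hits B1=F, B2=S, B3=T, B4=T, B5=F, B6=E, B8=T, B8=F, B9=F
test 4 (a=2, g=4, r=-1) fires B2->E, B1->F, B3->F, B6->E, B5->T, B7->F, B6->S, B5->F, B8->T, B8->T, B8->T, B8->T, B8->T, B8->T, ...; hits B1=F, B2=E, B3=F, B5=T, B5=F, B6=S, B6=E, B7=F, B8=T, B8=F, B9=F
union over the pool: B1=T, B1=F, B2=S, B2=E, B3=T, B3=F, B4=T, B4=F, B5=T, B5=F, B6=S, B6=E, B7=F, B8=T, B8=F, B9=F
uncovered (2 of 18): B7=T, B9=T

Answer: B7=T, B9=T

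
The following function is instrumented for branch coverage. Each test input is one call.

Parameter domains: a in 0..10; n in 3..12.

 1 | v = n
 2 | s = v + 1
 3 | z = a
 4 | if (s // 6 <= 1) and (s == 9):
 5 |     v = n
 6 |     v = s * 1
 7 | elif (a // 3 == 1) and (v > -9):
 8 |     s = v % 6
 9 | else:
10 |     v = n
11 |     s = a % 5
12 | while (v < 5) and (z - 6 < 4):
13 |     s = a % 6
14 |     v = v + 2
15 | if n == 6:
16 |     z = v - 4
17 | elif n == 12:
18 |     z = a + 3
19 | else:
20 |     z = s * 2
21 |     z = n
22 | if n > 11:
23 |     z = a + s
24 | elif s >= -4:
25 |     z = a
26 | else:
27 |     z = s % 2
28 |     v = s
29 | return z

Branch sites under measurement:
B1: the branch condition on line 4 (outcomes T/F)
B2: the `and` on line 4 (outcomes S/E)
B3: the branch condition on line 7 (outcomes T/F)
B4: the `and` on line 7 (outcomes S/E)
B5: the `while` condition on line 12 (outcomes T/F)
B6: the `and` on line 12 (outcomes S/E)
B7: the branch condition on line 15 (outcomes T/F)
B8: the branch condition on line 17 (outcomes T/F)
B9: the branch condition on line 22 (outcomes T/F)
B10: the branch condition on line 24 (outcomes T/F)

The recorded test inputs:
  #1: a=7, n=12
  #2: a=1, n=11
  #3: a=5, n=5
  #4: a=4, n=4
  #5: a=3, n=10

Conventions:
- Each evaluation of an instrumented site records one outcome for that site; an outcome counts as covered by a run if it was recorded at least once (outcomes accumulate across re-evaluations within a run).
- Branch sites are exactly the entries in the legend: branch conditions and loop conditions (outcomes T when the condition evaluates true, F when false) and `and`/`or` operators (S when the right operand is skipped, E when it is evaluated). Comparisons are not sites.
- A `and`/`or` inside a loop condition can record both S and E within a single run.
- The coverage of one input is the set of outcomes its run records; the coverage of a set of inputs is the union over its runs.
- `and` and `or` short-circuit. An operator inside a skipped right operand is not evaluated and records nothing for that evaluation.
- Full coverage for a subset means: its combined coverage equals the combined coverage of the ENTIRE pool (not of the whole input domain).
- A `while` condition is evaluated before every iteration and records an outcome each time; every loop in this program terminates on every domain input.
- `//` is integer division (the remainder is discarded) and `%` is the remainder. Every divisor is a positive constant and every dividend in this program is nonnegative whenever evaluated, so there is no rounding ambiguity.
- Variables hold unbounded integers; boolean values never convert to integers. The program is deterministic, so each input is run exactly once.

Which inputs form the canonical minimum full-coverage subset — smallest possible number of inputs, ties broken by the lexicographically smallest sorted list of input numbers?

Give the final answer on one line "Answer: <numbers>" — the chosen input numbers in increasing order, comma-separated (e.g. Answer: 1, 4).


input #1, a=7, n=12: outcomes B1=F, B2=S, B3=F, B4=S, B5=F, B6=S, B7=F, B8=T, B9=T
input #2, a=1, n=11: outcomes B1=F, B2=S, B3=F, B4=S, B5=F, B6=S, B7=F, B8=F, B9=F, B10=T
input #3, a=5, n=5: outcomes B1=F, B2=E, B3=T, B4=E, B5=F, B6=S, B7=F, B8=F, B9=F, B10=T
input #4, a=4, n=4: outcomes B1=F, B2=E, B3=T, B4=E, B5=T, B5=F, B6=S, B6=E, B7=F, B8=F, B9=F, B10=T
input #5, a=3, n=10: outcomes B1=F, B2=E, B3=T, B4=E, B5=F, B6=S, B7=F, B8=F, B9=F, B10=T
the full pool covers 17 outcomes: B1=F, B2=S, B2=E, B3=T, B3=F, B4=S, B4=E, B5=T, B5=F, B6=S, B6=E, B7=F, B8=T, B8=F, B9=T, B9=F, B10=T
no size-1 subset reaches all 17 outcomes (best union: 12/17)
at size 2, {1, 4} reaches all 17 outcomes; every lexicographically earlier size-2 subset fails
Answer: 1, 4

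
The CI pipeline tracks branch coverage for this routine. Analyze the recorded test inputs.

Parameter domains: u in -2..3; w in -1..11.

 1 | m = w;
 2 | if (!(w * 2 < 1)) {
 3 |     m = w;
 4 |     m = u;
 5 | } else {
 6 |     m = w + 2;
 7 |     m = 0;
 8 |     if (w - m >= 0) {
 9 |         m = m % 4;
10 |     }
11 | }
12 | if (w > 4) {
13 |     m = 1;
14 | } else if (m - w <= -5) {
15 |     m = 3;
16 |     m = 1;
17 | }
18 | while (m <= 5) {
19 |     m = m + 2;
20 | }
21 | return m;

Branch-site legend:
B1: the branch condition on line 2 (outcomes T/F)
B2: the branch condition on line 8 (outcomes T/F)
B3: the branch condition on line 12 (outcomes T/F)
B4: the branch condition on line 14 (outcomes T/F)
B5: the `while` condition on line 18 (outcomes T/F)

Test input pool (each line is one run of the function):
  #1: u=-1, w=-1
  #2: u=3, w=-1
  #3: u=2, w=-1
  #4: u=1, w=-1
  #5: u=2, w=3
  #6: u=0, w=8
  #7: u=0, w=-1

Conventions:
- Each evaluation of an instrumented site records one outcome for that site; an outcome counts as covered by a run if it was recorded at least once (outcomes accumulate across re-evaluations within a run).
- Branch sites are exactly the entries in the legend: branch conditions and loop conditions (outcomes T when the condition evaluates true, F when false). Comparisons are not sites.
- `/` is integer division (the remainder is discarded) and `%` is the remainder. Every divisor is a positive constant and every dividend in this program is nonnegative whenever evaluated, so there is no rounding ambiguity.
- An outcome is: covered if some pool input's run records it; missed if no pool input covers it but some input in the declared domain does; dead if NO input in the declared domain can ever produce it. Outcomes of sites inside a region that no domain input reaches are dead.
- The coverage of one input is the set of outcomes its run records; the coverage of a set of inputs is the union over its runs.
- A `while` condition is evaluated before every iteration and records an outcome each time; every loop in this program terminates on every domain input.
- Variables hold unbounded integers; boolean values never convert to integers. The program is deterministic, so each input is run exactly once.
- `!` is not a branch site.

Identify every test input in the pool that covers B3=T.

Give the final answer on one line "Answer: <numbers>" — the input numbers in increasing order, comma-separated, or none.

input #1 (u=-1, w=-1): does not record B3=T
input #2 (u=3, w=-1): does not record B3=T
input #3 (u=2, w=-1): does not record B3=T
input #4 (u=1, w=-1): does not record B3=T
input #5 (u=2, w=3): does not record B3=T
input #6 (u=0, w=8): records B3=T
input #7 (u=0, w=-1): does not record B3=T

Answer: 6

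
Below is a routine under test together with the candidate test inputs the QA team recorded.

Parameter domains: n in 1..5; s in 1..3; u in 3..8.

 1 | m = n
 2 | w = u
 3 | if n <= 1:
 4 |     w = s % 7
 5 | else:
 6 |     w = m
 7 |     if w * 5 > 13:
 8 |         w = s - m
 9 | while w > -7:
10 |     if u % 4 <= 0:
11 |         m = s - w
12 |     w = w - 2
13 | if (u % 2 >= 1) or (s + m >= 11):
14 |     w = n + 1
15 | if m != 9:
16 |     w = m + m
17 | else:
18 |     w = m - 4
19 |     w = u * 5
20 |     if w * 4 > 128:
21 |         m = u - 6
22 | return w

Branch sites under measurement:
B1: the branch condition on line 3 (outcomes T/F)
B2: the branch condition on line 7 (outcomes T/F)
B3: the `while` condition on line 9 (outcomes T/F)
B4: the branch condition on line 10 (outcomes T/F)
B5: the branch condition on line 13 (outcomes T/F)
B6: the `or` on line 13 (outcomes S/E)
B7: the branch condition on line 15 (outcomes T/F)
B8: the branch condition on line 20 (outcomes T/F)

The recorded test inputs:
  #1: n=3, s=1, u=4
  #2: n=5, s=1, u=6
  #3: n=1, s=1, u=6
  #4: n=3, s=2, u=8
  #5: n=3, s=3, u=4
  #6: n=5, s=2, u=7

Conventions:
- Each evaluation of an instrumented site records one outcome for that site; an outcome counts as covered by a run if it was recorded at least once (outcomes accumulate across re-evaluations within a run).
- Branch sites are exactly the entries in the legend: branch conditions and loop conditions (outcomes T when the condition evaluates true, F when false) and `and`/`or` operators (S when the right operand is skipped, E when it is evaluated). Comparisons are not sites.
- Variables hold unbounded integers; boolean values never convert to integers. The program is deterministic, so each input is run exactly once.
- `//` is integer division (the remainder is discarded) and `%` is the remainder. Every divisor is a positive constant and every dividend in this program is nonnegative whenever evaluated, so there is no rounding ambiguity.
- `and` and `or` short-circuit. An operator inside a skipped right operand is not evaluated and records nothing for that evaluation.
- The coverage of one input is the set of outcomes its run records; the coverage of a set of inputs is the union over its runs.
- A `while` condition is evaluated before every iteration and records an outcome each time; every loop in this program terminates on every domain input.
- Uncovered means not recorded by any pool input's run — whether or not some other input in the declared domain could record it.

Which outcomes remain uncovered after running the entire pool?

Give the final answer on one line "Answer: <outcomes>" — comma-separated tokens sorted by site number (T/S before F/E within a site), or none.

input #1, n=3, s=1, u=4: outcomes B1=F, B2=T, B3=T, B3=F, B4=T, B5=F, B6=E, B7=T
input #2, n=5, s=1, u=6: outcomes B1=F, B2=T, B3=T, B3=F, B4=F, B5=F, B6=E, B7=T
input #3, n=1, s=1, u=6: outcomes B1=T, B3=T, B3=F, B4=F, B5=F, B6=E, B7=T
input #4, n=3, s=2, u=8: outcomes B1=F, B2=T, B3=T, B3=F, B4=T, B5=F, B6=E, B7=T
input #5, n=3, s=3, u=4: outcomes B1=F, B2=T, B3=T, B3=F, B4=T, B5=T, B6=E, B7=F, B8=F
input #6, n=5, s=2, u=7: outcomes B1=F, B2=T, B3=T, B3=F, B4=F, B5=T, B6=S, B7=T
union over the pool: B1=T, B1=F, B2=T, B3=T, B3=F, B4=T, B4=F, B5=T, B5=F, B6=S, B6=E, B7=T, B7=F, B8=F
uncovered (2 of 16): B2=F, B8=T

Answer: B2=F, B8=T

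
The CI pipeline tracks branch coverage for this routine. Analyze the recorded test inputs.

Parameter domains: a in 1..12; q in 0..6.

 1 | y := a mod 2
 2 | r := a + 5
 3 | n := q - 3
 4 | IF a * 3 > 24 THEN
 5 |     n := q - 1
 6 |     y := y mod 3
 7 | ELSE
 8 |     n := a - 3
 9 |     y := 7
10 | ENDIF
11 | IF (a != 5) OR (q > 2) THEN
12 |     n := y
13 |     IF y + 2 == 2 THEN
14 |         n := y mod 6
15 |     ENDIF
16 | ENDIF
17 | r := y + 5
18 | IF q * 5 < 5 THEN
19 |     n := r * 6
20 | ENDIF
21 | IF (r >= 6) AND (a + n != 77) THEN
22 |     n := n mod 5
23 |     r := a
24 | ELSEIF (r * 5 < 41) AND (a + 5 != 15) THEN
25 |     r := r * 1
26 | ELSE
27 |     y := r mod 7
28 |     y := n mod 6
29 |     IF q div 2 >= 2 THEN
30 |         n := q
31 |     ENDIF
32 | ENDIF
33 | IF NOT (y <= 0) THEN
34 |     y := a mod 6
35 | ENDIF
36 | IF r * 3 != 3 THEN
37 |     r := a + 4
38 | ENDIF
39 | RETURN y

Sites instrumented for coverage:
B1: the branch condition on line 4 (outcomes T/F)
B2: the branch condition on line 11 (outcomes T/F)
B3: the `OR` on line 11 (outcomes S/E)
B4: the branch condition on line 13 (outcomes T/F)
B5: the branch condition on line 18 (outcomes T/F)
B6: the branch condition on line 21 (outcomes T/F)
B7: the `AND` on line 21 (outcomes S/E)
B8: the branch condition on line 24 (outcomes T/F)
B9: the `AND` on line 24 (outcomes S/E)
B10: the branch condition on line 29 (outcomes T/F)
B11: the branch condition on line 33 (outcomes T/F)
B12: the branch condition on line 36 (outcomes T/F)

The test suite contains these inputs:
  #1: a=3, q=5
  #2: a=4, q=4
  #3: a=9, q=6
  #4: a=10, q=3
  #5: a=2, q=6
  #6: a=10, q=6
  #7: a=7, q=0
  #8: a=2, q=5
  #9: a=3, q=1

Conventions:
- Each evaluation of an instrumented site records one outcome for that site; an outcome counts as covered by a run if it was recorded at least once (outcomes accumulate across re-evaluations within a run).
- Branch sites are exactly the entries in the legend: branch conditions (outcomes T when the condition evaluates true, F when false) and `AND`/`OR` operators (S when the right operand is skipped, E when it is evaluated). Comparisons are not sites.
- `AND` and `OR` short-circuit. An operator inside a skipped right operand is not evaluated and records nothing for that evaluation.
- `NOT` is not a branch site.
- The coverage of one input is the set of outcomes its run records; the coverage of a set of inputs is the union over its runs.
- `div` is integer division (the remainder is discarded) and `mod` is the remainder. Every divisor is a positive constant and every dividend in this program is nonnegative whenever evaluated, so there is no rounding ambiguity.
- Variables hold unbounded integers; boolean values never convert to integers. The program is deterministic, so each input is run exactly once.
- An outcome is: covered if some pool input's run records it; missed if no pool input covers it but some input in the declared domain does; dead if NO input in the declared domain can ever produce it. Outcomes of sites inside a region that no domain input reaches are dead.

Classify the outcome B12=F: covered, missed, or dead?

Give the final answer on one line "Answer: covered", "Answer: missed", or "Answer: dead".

no pool input records B12=F
but domain input (a=1, q=0) does record it -> reachable, so missed

Answer: missed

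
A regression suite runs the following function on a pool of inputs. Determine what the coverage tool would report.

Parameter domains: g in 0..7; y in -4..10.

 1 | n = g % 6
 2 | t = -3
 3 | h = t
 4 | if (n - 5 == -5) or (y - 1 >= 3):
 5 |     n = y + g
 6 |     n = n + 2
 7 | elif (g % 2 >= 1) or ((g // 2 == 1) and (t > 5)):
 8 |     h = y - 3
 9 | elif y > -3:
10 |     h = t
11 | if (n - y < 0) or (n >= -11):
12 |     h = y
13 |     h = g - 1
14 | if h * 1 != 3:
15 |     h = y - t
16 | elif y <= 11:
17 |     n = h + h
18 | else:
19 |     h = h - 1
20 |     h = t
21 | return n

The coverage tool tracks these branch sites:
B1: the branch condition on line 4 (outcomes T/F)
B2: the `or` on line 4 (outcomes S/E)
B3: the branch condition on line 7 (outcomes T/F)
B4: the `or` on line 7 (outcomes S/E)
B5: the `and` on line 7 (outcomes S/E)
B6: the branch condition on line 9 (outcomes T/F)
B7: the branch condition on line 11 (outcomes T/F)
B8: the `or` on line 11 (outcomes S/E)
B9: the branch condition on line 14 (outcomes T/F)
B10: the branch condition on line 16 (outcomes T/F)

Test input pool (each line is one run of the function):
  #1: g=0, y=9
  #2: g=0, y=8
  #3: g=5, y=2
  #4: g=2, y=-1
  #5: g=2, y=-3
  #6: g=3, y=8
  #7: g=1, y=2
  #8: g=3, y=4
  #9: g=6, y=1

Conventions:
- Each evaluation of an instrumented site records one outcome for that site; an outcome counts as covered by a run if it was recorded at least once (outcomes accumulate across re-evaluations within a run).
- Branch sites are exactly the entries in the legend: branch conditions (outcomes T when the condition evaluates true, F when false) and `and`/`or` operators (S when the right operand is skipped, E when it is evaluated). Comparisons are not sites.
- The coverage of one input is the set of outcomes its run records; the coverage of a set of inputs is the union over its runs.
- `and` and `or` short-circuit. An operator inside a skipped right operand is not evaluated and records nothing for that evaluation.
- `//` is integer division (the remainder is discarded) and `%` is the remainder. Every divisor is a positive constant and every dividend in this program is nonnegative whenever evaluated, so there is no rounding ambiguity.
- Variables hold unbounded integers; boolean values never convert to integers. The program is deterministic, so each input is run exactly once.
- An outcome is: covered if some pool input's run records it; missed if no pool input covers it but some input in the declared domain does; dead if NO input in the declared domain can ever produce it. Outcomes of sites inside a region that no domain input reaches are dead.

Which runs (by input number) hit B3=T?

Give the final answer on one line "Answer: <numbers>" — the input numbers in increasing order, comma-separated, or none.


input #1 (g=0, y=9): does not produce B3=T
input #2 (g=0, y=8): does not produce B3=T
input #3 (g=5, y=2): produces B3=T
input #4 (g=2, y=-1): does not produce B3=T
input #5 (g=2, y=-3): does not produce B3=T
input #6 (g=3, y=8): does not produce B3=T
input #7 (g=1, y=2): produces B3=T
input #8 (g=3, y=4): does not produce B3=T
input #9 (g=6, y=1): does not produce B3=T
Answer: 3, 7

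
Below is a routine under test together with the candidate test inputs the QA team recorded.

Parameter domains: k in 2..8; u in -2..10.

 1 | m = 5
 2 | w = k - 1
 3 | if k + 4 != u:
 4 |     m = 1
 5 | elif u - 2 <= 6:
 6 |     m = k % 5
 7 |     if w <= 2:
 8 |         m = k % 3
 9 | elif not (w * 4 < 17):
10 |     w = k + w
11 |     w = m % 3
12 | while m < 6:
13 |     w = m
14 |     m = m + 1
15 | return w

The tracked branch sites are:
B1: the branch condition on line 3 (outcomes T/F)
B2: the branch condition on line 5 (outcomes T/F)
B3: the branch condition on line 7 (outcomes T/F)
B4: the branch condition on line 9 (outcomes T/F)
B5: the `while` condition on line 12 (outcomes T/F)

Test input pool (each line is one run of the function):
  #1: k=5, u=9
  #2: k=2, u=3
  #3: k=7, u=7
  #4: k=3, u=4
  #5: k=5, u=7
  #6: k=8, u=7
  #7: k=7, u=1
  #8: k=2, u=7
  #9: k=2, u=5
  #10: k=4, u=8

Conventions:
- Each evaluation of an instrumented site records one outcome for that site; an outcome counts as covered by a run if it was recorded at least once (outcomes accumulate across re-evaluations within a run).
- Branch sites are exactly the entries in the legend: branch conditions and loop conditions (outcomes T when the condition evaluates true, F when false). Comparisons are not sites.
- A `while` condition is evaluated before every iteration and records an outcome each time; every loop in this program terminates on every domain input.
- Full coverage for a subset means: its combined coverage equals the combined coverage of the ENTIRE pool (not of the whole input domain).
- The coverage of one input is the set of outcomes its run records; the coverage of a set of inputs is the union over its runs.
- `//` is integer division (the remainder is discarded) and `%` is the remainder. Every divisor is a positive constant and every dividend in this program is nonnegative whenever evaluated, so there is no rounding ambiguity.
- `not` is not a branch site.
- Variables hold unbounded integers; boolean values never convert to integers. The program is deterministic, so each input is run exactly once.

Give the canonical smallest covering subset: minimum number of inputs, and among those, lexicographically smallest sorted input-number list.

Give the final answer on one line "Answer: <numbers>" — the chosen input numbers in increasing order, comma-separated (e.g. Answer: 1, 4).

test 1 (k=5, u=9) fires B1->F, B2->F, B4->F, B5->T, B5->F; hits B1=F, B2=F, B4=F, B5=T, B5=F
test 2 (k=2, u=3) fires B1->T, B5->T, B5->T, B5->T, B5->T, B5->T, B5->F; hits B1=T, B5=T, B5=F
test 3 (k=7, u=7) fires B1->T, B5->T, B5->T, B5->T, B5->T, B5->T, B5->F; hits B1=T, B5=T, B5=F
test 4 (k=3, u=4) fires B1->T, B5->T, B5->T, B5->T, B5->T, B5->T, B5->F; hits B1=T, B5=T, B5=F
test 5 (k=5, u=7) fires B1->T, B5->T, B5->T, B5->T, B5->T, B5->T, B5->F; hits B1=T, B5=T, B5=F
test 6 (k=8, u=7) fires B1->T, B5->T, B5->T, B5->T, B5->T, B5->T, B5->F; hits B1=T, B5=T, B5=F
test 7 (k=7, u=1) fires B1->T, B5->T, B5->T, B5->T, B5->T, B5->T, B5->F; hits B1=T, B5=T, B5=F
test 8 (k=2, u=7) fires B1->T, B5->T, B5->T, B5->T, B5->T, B5->T, B5->F; hits B1=T, B5=T, B5=F
test 9 (k=2, u=5) fires B1->T, B5->T, B5->T, B5->T, B5->T, B5->T, B5->F; hits B1=T, B5=T, B5=F
test 10 (k=4, u=8) fires B1->F, B2->T, B3->F, B5->T, B5->T, B5->F; hits B1=F, B2=T, B3=F, B5=T, B5=F
the full pool covers 8 outcomes: B1=T, B1=F, B2=T, B2=F, B3=F, B4=F, B5=T, B5=F
size 1 is not enough: best union over all size-1 subsets is 5/8
size 2 is not enough: best union over all size-2 subsets is 7/8
inputs {1, 2, 10} (size 3) cover everything; no size-3 subset with a lexicographically smaller index list covers all 8

Answer: 1, 2, 10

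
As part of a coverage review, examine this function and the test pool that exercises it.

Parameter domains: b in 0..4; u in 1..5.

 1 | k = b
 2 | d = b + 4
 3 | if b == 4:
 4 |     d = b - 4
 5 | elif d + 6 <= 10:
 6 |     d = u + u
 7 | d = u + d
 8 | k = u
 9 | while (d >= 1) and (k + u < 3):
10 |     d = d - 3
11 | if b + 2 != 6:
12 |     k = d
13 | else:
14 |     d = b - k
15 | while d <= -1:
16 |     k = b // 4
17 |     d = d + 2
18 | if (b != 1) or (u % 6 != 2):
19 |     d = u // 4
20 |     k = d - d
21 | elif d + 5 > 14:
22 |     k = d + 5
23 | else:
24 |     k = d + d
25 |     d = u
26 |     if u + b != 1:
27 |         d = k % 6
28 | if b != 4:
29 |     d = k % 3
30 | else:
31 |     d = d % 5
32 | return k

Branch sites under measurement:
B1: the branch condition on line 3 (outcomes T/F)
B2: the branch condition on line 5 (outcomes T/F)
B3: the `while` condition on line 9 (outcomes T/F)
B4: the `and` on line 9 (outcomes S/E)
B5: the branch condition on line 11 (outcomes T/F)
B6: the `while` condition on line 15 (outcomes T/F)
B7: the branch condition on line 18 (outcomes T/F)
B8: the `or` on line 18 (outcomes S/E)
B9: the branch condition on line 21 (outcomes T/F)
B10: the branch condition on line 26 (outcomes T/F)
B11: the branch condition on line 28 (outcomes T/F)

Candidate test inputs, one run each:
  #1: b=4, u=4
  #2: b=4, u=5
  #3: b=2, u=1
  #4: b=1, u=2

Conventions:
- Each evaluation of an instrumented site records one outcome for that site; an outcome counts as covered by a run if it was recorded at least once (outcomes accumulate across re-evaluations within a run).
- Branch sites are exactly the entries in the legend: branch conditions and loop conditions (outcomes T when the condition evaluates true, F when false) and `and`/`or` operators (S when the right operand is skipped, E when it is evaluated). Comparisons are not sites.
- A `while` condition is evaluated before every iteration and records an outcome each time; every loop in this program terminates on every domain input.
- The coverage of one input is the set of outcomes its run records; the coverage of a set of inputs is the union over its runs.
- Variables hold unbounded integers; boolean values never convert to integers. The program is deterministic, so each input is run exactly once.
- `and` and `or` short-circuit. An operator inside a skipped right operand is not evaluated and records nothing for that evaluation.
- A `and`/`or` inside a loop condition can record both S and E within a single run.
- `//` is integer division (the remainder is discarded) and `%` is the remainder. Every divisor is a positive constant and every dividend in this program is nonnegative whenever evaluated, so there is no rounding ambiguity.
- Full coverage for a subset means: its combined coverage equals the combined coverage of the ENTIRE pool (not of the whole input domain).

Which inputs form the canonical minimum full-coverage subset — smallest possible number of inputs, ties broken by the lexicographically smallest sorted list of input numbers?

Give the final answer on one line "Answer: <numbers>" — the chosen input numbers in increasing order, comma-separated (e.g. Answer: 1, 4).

run #1 (b=4, u=4) runs B1->T, B4->E, B3->F, B5->F, B6->F, B8->S, B7->T, B11->F; records B1=T, B3=F, B4=E, B5=F, B6=F, B7=T, B8=S, B11=F
run #2 (b=4, u=5) runs B1->T, B4->E, B3->F, B5->F, B6->T, B6->F, B8->S, B7->T, B11->F; records B1=T, B3=F, B4=E, B5=F, B6=T, B6=F, B7=T, B8=S, B11=F
run #3 (b=2, u=1) runs B1->F, B2->F, B4->E, B3->T, B4->E, B3->T, B4->E, B3->T, B4->S, B3->F, B5->T, B6->T, B6->F, B8->S, ...; records B1=F, B2=F, B3=T, B3=F, B4=S, B4=E, B5=T, B6=T, B6=F, B7=T, B8=S, B11=T
run #4 (b=1, u=2) runs B1->F, B2->F, B4->E, B3->F, B5->T, B6->F, B8->E, B7->F, B9->F, B10->T, B11->T; records B1=F, B2=F, B3=F, B4=E, B5=T, B6=F, B7=F, B8=E, B9=F, B10=T, B11=T
together the pool reaches 19 outcomes: B1=T, B1=F, B2=F, B3=T, B3=F, B4=S, B4=E, B5=T, B5=F, B6=T, B6=F, B7=T, B7=F, B8=S, B8=E, B9=F, B10=T, B11=T, B11=F
size 1 is not enough: best union over all size-1 subsets is 12/19
size 2 is not enough: best union over all size-2 subsets is 17/19
the canonical winner is {1, 3, 4}: size 3, full 19-outcome coverage, earliest index list among size-3 covers

Answer: 1, 3, 4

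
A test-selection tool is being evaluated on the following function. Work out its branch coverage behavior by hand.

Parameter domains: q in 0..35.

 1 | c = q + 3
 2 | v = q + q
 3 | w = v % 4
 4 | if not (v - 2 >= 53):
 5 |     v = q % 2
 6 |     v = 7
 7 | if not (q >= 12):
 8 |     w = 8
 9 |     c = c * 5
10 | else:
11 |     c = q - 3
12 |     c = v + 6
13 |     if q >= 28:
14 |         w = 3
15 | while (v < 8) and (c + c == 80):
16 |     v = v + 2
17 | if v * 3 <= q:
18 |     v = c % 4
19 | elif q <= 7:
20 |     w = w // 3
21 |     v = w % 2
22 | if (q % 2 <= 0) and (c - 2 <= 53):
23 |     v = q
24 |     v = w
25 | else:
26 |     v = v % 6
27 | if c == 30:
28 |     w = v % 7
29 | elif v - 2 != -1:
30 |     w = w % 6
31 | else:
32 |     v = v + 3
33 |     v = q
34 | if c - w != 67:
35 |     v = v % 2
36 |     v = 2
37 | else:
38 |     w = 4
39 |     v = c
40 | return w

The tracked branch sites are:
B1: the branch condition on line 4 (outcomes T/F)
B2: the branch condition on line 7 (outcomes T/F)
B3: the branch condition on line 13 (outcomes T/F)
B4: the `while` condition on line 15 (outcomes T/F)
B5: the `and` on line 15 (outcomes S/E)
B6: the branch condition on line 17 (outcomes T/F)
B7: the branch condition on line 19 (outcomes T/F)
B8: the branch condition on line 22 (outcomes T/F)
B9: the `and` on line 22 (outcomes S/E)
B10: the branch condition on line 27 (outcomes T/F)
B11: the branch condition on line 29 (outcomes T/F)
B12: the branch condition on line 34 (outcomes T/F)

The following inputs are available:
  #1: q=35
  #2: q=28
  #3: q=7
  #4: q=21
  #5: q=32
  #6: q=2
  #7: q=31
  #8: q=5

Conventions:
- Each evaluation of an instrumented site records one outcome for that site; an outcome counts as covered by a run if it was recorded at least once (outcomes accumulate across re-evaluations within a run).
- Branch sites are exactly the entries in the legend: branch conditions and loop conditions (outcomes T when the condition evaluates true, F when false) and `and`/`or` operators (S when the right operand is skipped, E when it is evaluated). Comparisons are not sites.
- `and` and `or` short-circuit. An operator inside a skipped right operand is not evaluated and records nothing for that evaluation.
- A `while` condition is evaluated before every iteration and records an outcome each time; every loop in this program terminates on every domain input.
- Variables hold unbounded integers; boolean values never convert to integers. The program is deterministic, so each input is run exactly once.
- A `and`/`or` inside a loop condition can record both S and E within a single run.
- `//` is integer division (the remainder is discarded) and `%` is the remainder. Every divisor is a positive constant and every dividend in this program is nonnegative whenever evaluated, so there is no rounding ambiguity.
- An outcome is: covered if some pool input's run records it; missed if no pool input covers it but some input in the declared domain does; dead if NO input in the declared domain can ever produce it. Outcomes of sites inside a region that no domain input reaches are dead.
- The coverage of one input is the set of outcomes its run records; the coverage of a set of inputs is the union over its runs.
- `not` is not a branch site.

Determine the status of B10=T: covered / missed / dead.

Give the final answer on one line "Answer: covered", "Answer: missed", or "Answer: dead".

no pool input records B10=T
but domain input (q=3) does record it -> reachable, so missed

Answer: missed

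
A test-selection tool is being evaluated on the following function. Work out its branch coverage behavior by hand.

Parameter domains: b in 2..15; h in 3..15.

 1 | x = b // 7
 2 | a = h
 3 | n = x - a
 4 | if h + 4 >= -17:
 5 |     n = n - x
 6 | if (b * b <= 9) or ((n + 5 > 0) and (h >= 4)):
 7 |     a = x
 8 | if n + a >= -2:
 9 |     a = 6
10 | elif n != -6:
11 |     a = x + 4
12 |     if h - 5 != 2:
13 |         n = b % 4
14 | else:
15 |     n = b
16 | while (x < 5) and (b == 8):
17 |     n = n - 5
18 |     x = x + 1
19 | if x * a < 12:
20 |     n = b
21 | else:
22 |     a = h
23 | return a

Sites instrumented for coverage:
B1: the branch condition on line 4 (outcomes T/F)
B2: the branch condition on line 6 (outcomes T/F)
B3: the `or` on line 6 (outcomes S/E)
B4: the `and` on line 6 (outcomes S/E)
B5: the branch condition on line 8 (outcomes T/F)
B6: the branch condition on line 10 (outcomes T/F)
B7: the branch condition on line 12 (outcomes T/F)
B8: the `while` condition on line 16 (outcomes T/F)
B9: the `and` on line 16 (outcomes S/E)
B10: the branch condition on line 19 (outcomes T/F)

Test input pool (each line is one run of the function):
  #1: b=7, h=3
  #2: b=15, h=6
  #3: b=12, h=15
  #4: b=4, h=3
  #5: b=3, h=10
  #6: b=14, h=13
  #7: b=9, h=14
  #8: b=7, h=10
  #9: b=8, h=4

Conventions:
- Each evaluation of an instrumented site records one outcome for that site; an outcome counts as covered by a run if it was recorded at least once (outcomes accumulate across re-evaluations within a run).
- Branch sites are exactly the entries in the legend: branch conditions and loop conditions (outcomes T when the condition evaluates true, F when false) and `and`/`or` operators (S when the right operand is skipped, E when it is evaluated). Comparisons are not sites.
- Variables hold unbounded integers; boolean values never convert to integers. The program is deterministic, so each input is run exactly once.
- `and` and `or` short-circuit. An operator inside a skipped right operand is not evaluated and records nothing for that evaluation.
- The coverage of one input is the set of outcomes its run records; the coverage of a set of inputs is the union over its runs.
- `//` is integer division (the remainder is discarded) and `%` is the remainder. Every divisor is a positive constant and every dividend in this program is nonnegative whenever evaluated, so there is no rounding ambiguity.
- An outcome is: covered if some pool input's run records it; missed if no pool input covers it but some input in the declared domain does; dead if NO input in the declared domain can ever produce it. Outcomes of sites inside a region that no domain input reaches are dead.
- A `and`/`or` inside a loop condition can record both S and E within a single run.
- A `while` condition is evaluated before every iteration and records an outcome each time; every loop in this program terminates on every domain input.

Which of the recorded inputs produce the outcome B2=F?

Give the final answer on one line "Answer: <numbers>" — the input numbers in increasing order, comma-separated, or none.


input #1 (b=7, h=3): hits B2=F
input #2 (b=15, h=6): hits B2=F
input #3 (b=12, h=15): hits B2=F
input #4 (b=4, h=3): hits B2=F
input #5 (b=3, h=10): never hits B2=F
input #6 (b=14, h=13): hits B2=F
input #7 (b=9, h=14): hits B2=F
input #8 (b=7, h=10): hits B2=F
input #9 (b=8, h=4): never hits B2=F
Answer: 1, 2, 3, 4, 6, 7, 8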